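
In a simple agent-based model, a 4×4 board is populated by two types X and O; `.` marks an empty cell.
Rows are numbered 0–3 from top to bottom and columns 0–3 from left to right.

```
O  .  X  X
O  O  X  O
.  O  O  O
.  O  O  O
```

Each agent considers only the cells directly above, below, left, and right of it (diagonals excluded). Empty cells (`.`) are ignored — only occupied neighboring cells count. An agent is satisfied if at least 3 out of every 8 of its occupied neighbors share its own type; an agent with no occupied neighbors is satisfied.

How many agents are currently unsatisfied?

2

(0,0)O 1/1 satisfied
(0,2)X 2/2 satisfied
(0,3)X 1/2 satisfied
(1,0)O 2/2 satisfied
(1,1)O 2/3 satisfied
(1,2)X 1/4 not
(1,3)O 1/3 not
(2,1)O 3/3 satisfied
(2,2)O 3/4 satisfied
(2,3)O 3/3 satisfied
(3,1)O 2/2 satisfied
(3,2)O 3/3 satisfied
(3,3)O 2/2 satisfied
Unsatisfied: (1,2), (1,3) — 2 in total.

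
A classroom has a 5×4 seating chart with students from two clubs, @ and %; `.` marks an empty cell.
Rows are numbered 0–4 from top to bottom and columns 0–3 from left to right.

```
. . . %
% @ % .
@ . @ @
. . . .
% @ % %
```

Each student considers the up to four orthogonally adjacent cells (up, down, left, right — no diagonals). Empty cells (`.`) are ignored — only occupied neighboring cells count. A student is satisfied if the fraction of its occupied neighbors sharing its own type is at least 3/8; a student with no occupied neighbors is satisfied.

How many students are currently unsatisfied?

6

Row 0: (0,3)% 0/0 satisfied
Row 1: (1,0)% 0/2 not · (1,1)@ 0/2 not · (1,2)% 0/2 not
Row 2: (2,0)@ 0/1 not · (2,2)@ 1/2 satisfied · (2,3)@ 1/1 satisfied
Row 4: (4,0)% 0/1 not · (4,1)@ 0/2 not · (4,2)% 1/2 satisfied · (4,3)% 1/1 satisfied
Unsatisfied: (1,0), (1,1), (1,2), (2,0), (4,0), (4,1) — 6 in total.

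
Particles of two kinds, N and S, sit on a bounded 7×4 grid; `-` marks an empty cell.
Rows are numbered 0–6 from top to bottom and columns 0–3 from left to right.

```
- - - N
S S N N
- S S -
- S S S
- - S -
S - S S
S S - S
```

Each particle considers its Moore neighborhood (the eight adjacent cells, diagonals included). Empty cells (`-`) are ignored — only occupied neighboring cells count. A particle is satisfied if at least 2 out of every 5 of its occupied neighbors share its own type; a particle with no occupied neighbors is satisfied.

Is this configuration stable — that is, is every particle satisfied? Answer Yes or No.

(0,3)N 2/2 satisfied
(1,0)S 2/2 satisfied
(1,1)S 3/4 satisfied
(1,2)N 2/5 satisfied
(1,3)N 2/3 satisfied
(2,1)S 5/6 satisfied
(2,2)S 5/7 satisfied
(3,1)S 4/4 satisfied
(3,2)S 5/5 satisfied
(3,3)S 3/3 satisfied
(4,2)S 5/5 satisfied
(5,0)S 2/2 satisfied
(5,2)S 4/4 satisfied
(5,3)S 3/3 satisfied
(6,0)S 2/2 satisfied
(6,1)S 3/3 satisfied
(6,3)S 2/2 satisfied
All meet the threshold, so the configuration is stable.

Yes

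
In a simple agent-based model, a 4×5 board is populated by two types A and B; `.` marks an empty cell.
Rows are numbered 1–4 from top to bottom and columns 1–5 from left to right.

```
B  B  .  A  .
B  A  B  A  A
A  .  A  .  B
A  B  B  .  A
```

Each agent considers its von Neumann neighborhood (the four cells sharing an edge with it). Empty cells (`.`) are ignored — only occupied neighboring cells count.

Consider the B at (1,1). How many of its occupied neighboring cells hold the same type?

2

Occupied neighbors of (1,1): (2,1)=B, (1,2)=B.
Same type (B): 2 of 2.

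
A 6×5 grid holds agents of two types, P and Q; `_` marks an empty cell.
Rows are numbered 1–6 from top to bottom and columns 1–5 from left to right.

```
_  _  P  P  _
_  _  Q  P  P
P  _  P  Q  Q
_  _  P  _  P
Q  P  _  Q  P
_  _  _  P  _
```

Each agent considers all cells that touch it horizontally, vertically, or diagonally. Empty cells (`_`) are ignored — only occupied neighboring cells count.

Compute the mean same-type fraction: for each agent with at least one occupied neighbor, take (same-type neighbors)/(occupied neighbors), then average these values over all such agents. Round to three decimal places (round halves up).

0.409

(1,3)P 2/3
(1,4)P 3/4
(2,3)Q 1/5
(2,4)P 4/7
(2,5)P 2/4
(3,1)P — no occupied neighbors
(3,3)P 2/4
(3,4)Q 2/7
(3,5)Q 1/4
(4,3)P 2/4
(4,5)P 1/4
(5,1)Q 0/1
(5,2)P 1/2
(5,4)Q 0/4
(5,5)P 2/3
(6,4)P 1/2
Sum over 15 agents: 2/3 + 3/4 + 1/5 + 4/7 + 2/4 + 2/4 + 2/7 + 1/4 + 2/4 + 1/4 + 0/1 + 1/2 + 0/4 + 2/3 + 1/2 = 2579/420; mean = 2579/420 ÷ 15 = 2579/6300 = 0.409365… → 0.409.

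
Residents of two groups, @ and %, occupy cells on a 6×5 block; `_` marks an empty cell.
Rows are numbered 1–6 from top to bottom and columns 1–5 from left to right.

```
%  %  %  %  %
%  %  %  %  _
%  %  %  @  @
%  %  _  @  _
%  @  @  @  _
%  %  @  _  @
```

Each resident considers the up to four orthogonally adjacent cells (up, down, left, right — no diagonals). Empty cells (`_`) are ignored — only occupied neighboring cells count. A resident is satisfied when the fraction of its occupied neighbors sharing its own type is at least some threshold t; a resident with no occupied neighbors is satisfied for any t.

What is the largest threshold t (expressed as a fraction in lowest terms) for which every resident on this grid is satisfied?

1/4

(1,1)% 2/2
(1,2)% 3/3
(1,3)% 3/3
(1,4)% 3/3
(1,5)% 1/1
(2,1)% 3/3
(2,2)% 4/4
(2,3)% 4/4
(2,4)% 2/3
(3,1)% 3/3
(3,2)% 4/4
(3,3)% 2/3
(3,4)@ 2/4
(3,5)@ 1/1
(4,1)% 3/3
(4,2)% 2/3
(4,4)@ 2/2
(5,1)% 2/3
(5,2)@ 1/4
(5,3)@ 3/3
(5,4)@ 2/2
(6,1)% 2/2
(6,2)% 1/3
(6,3)@ 1/2
(6,5)@ — no occupied neighbors
The smallest same-type fraction is 1/4 at (5,2), which reduces to 1/4. Any threshold above that leaves this resident unsatisfied.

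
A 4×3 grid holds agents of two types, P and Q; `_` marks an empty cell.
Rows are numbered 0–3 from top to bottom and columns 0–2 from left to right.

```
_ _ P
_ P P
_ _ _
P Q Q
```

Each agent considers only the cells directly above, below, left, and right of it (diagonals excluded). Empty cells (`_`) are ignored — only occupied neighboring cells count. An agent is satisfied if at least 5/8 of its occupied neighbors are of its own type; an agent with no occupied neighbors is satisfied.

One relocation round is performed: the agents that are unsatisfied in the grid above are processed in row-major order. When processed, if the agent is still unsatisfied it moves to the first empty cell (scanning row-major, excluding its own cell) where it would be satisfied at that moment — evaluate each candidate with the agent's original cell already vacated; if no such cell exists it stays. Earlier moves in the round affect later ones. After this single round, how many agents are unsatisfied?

0

Initially unsatisfied (in order): (3,0), (3,1).
  (3,0) → (0,0).
  (3,1): now satisfied by earlier moves; stays.
Resulting grid:
P _ P
_ P P
_ _ _
_ Q Q
All satisfied now.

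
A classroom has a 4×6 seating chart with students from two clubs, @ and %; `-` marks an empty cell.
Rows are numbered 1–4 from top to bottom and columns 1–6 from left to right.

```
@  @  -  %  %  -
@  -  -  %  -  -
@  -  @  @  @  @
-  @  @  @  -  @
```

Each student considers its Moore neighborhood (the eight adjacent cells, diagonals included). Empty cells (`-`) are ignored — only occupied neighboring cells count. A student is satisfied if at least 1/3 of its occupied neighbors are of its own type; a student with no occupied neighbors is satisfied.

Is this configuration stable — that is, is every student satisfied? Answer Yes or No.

Yes

Row 1: (1,1)@ 2/2 ok · (1,2)@ 2/2 ok · (1,4)% 2/2 ok · (1,5)% 2/2 ok
Row 2: (2,1)@ 3/3 ok · (2,4)% 2/5 ok
Row 3: (3,1)@ 2/2 ok · (3,3)@ 4/5 ok · (3,4)@ 4/5 ok · (3,5)@ 4/5 ok · (3,6)@ 2/2 ok
Row 4: (4,2)@ 3/3 ok · (4,3)@ 4/4 ok · (4,4)@ 4/4 ok · (4,6)@ 2/2 ok
All meet the threshold, so the configuration is stable.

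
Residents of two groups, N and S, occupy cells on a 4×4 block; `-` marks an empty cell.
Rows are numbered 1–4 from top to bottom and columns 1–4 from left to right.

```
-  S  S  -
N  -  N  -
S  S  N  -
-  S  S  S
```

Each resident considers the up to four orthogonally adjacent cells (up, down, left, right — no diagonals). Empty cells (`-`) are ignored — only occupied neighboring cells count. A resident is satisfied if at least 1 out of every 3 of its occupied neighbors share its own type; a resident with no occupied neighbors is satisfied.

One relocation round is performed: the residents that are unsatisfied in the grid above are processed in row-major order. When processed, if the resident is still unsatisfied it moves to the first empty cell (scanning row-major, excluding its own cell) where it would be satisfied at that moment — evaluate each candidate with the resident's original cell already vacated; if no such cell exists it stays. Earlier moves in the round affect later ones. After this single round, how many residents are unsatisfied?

Initially unsatisfied (in order): (2,1).
  (2,1) → (2,2).
Resulting grid:
- S S -
- N N -
S S N -
- S S S
All satisfied now.

0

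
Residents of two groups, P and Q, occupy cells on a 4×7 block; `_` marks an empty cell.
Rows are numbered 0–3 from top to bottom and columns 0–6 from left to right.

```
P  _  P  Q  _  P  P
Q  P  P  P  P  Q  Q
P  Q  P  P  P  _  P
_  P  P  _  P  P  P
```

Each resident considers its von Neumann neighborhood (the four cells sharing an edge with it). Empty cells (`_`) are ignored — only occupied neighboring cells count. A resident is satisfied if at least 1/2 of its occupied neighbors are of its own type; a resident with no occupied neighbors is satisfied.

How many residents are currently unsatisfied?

Row 0: (0,0)P 0/1 not · (0,2)P 1/2 satisfied · (0,3)Q 0/2 not · (0,5)P 1/2 satisfied · (0,6)P 1/2 satisfied
Row 1: (1,0)Q 0/3 not · (1,1)P 1/3 not · (1,2)P 4/4 satisfied · (1,3)P 3/4 satisfied · (1,4)P 2/3 satisfied · (1,5)Q 1/3 not · (1,6)Q 1/3 not
Row 2: (2,0)P 0/2 not · (2,1)Q 0/4 not · (2,2)P 3/4 satisfied · (2,3)P 3/3 satisfied · (2,4)P 3/3 satisfied · (2,6)P 1/2 satisfied
Row 3: (3,1)P 1/2 satisfied · (3,2)P 2/2 satisfied · (3,4)P 2/2 satisfied · (3,5)P 2/2 satisfied · (3,6)P 2/2 satisfied
Unsatisfied: (0,0), (0,3), (1,0), (1,1), (1,5), (1,6), (2,0), (2,1) — 8 in total.

8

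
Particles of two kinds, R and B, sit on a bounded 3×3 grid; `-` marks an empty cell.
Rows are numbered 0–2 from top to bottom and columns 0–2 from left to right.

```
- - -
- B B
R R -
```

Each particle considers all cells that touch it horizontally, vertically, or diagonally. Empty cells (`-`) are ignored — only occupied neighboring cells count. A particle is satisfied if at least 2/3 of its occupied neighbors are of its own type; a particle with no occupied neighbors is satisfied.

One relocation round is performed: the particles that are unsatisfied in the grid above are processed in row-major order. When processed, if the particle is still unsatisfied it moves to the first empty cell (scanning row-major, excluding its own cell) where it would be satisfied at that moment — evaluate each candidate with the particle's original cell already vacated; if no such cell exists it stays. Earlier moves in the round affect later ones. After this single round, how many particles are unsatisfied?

0

Initially unsatisfied (in order): (1,1), (1,2), (2,0), (2,1).
  (1,1) → (0,0).
  (1,2) → (0,1).
  (2,0): now satisfied by earlier moves; stays.
  (2,1): now satisfied by earlier moves; stays.
Resulting grid:
B B -
- - -
R R -
All satisfied now.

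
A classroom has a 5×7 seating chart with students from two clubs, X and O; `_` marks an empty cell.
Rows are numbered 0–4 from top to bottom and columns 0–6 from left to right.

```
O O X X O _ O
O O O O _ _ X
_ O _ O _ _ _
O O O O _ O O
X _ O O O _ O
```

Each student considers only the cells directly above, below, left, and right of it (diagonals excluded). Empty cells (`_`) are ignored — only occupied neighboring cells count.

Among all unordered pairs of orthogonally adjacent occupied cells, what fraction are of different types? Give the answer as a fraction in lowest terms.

3/13

Scan each occupied cell's neighbors to the right and below so each pair is counted once.
From row 0: 5 unlike of 9 pairs (running 5/9).
From row 1: 0 unlike of 5 pairs (running 5/14).
From row 2: 0 unlike of 2 pairs (running 5/16).
From row 3: 1 unlike of 8 pairs (running 6/24).
From row 4: 0 unlike of 2 pairs (running 6/26).
Total adjacent occupied pairs: 26; unlike-type pairs: 6.
6/26 reduces to 3/13.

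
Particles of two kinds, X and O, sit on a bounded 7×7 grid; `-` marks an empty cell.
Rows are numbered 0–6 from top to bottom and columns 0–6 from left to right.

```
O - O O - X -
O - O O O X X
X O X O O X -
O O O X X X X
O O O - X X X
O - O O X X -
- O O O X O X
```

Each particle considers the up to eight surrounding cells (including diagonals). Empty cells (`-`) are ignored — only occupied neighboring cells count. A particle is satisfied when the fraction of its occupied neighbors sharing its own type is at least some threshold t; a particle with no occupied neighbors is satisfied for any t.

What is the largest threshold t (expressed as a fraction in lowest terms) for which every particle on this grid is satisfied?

(0,0)O 1/1
(0,2)O 3/3
(0,3)O 4/4
(0,5)X 2/3
(1,0)O 2/3
(1,2)O 5/6
(1,3)O 6/7
(1,4)O 4/7
(1,5)X 3/5
(1,6)X 3/3
(2,0)X 0/4
(2,1)O 5/7
(2,2)X 1/7
(2,3)O 5/8
(2,4)O 3/8
(2,5)X 5/7
(3,0)O 4/5
(3,1)O 6/8
(3,2)O 5/7
(3,3)X 3/7
(3,4)X 5/7
(3,5)X 6/7
(3,6)X 4/4
(4,0)O 4/4
(4,1)O 7/7
(4,2)O 5/6
(4,4)X 6/7
(4,5)X 7/7
(4,6)X 4/4
(5,0)O 3/3
(5,2)O 6/6
(5,3)O 4/7
(5,4)X 4/7
(5,5)X 6/7
(6,1)O 3/3
(6,2)O 4/4
(6,3)O 3/5
(6,4)X 2/5
(6,5)O 0/4
(6,6)X 1/2
The smallest same-type fraction is 0/4 at (2,0), which reduces to 0/1. Any threshold above that leaves this particle unsatisfied.

0/1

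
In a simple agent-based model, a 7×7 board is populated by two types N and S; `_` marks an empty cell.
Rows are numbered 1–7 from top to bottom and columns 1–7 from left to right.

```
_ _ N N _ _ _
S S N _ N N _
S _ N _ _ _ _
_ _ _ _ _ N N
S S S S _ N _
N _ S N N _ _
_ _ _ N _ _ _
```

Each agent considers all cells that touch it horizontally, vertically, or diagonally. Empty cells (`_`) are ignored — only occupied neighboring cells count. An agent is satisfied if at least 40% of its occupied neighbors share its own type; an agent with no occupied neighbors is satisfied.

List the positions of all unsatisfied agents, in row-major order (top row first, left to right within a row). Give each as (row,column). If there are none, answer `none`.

(6,1)

Row 1: (1,3)N 2/3 satisfied · (1,4)N 3/3 satisfied
Row 2: (2,1)S 2/2 satisfied · (2,2)S 2/5 satisfied · (2,3)N 3/4 satisfied · (2,5)N 2/2 satisfied · (2,6)N 1/1 satisfied
Row 3: (3,1)S 2/2 satisfied · (3,3)N 1/2 satisfied
Row 4: (4,6)N 2/2 satisfied · (4,7)N 2/2 satisfied
Row 5: (5,1)S 1/2 satisfied · (5,2)S 3/4 satisfied · (5,3)S 3/4 satisfied · (5,4)S 2/4 satisfied · (5,6)N 3/3 satisfied
Row 6: (6,1)N 0/2 not · (6,3)S 3/5 satisfied · (6,4)N 2/5 satisfied · (6,5)N 3/4 satisfied
Row 7: (7,4)N 2/3 satisfied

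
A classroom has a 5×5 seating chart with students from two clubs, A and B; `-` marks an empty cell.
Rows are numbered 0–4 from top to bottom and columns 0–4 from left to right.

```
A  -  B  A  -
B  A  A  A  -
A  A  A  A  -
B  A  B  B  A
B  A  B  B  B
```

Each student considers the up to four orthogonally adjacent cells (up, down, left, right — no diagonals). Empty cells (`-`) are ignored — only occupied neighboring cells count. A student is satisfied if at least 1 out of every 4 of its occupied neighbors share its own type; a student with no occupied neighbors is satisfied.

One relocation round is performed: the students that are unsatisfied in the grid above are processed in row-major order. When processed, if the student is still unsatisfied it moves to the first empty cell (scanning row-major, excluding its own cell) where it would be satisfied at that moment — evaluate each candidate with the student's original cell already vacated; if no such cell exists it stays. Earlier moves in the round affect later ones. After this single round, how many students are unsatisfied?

0

Initially unsatisfied (in order): (0,0), (0,2), (1,0), (3,4).
  (0,0) → (0,1).
  (0,2) → (0,0).
  (1,0): now satisfied by earlier moves; stays.
  (3,4) → (0,2).
Resulting grid:
B A A A -
B A A A -
A A A A -
B A B B -
B A B B B
All satisfied now.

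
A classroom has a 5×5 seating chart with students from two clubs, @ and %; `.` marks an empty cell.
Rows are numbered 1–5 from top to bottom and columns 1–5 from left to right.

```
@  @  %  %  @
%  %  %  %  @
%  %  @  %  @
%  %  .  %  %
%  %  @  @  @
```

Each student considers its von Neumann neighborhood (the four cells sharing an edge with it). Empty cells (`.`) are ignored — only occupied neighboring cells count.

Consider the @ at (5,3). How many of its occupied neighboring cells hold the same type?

1

Occupied neighbors of (5,3): (5,2)=%, (5,4)=@.
Same type (@): 1 of 2.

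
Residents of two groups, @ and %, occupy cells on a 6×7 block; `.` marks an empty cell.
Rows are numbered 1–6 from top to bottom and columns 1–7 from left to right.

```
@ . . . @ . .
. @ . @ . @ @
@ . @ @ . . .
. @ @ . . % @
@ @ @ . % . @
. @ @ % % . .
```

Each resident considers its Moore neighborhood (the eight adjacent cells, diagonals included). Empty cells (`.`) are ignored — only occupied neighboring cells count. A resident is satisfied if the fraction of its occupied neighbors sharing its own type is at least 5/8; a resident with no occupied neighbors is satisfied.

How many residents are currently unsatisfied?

4

(1,1)@ 1/1 satisfied
(1,5)@ 2/2 satisfied
(2,2)@ 3/3 satisfied
(2,4)@ 3/3 satisfied
(2,6)@ 2/2 satisfied
(2,7)@ 1/1 satisfied
(3,1)@ 2/2 satisfied
(3,3)@ 5/5 satisfied
(3,4)@ 3/3 satisfied
(4,2)@ 6/6 satisfied
(4,3)@ 5/5 satisfied
(4,6)% 1/3 not
(4,7)@ 1/2 not
(5,1)@ 3/3 satisfied
(5,2)@ 6/6 satisfied
(5,3)@ 5/6 satisfied
(5,5)% 3/3 satisfied
(5,7)@ 1/2 not
(6,2)@ 4/4 satisfied
(6,3)@ 3/4 satisfied
(6,4)% 2/4 not
(6,5)% 2/2 satisfied
Unsatisfied: (4,6), (4,7), (5,7), (6,4) — 4 in total.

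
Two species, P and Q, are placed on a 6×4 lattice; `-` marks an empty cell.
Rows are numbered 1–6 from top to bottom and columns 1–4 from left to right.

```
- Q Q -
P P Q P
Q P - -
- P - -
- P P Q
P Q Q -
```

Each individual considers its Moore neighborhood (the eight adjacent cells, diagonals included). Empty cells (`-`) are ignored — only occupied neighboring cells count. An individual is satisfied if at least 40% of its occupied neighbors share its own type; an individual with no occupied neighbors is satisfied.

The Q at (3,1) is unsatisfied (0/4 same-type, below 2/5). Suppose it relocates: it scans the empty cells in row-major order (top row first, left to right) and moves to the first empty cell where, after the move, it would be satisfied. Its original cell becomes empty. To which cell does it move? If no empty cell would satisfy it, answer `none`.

(1,4)

Vacating (3,1). Empty cells in order:
  (1,1): 1/3 same-type → still unsatisfied.
  (1,4): 2/3 same-type → satisfied — stop here.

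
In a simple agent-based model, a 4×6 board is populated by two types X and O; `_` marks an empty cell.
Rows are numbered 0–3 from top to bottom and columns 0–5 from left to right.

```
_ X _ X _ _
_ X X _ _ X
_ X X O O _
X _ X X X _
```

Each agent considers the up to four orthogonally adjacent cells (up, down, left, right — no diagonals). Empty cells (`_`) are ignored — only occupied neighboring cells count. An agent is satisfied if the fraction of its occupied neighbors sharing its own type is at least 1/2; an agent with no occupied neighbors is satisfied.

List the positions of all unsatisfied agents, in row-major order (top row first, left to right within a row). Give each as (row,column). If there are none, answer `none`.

(2,3)

Row 0: (0,1)X 1/1 satisfied · (0,3)X 0/0 satisfied
Row 1: (1,1)X 3/3 satisfied · (1,2)X 2/2 satisfied · (1,5)X 0/0 satisfied
Row 2: (2,1)X 2/2 satisfied · (2,2)X 3/4 satisfied · (2,3)O 1/3 not · (2,4)O 1/2 satisfied
Row 3: (3,0)X 0/0 satisfied · (3,2)X 2/2 satisfied · (3,3)X 2/3 satisfied · (3,4)X 1/2 satisfied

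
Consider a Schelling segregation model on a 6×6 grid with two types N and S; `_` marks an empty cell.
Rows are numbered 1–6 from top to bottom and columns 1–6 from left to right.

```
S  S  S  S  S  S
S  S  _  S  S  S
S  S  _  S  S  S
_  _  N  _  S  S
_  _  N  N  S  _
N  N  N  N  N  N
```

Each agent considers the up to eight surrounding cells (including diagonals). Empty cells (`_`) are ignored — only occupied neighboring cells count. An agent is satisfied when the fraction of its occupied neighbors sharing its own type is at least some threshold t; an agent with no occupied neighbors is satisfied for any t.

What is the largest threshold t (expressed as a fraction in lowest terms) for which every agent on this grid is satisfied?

1/3

(1,1)S 3/3
(1,2)S 4/4
(1,3)S 4/4
(1,4)S 4/4
(1,5)S 5/5
(1,6)S 3/3
(2,1)S 5/5
(2,2)S 6/6
(2,4)S 6/6
(2,5)S 8/8
(2,6)S 5/5
(3,1)S 3/3
(3,2)S 3/4
(3,4)S 4/5
(3,5)S 7/7
(3,6)S 5/5
(4,3)N 2/4
(4,5)S 5/6
(4,6)S 4/4
(5,3)N 5/5
(5,4)N 5/7
(5,5)S 2/6
(6,1)N 1/1
(6,2)N 3/3
(6,3)N 4/4
(6,4)N 4/5
(6,5)N 3/4
(6,6)N 1/2
The smallest same-type fraction is 2/6 at (5,5), which reduces to 1/3. Any threshold above that leaves this agent unsatisfied.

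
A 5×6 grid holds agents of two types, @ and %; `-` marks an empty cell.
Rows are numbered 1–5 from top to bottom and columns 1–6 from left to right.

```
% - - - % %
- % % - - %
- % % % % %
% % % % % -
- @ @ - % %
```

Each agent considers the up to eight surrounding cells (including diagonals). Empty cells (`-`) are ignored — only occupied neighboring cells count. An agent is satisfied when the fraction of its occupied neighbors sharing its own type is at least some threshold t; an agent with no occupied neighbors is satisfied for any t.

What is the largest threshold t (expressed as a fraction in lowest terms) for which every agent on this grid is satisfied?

1/4

Row 1: (1,1)% 1/1 · (1,5)% 2/2 · (1,6)% 2/2
Row 2: (2,2)% 4/4 · (2,3)% 4/4 · (2,6)% 4/4
Row 3: (3,2)% 6/6 · (3,3)% 7/7 · (3,4)% 6/6 · (3,5)% 5/5 · (3,6)% 3/3
Row 4: (4,1)% 2/3 · (4,2)% 4/6 · (4,3)% 5/7 · (4,4)% 6/7 · (4,5)% 6/6
Row 5: (5,2)@ 1/4 · (5,3)@ 1/4 · (5,5)% 3/3 · (5,6)% 2/2
The smallest same-type fraction is 1/4 at (5,2), which reduces to 1/4. Any threshold above that leaves this agent unsatisfied.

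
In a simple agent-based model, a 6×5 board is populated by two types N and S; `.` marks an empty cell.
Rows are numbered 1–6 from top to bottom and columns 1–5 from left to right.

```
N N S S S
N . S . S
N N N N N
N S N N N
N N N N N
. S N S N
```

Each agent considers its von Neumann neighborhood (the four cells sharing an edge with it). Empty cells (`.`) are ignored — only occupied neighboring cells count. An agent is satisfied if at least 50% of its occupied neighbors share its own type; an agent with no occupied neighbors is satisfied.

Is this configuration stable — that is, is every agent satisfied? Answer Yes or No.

(1,1)N 2/2 ok
(1,2)N 1/2 ok
(1,3)S 2/3 ok
(1,4)S 2/2 ok
(1,5)S 2/2 ok
(2,1)N 2/2 ok
(2,3)S 1/2 ok
(2,5)S 1/2 ok
(3,1)N 3/3 ok
(3,2)N 2/3 ok
(3,3)N 3/4 ok
(3,4)N 3/3 ok
(3,5)N 2/3 ok
(4,1)N 2/3 ok
(4,2)S 0/4 unhappy
(4,3)N 3/4 ok
(4,4)N 4/4 ok
(4,5)N 3/3 ok
(5,1)N 2/2 ok
(5,2)N 2/4 ok
(5,3)N 4/4 ok
(5,4)N 3/4 ok
(5,5)N 3/3 ok
(6,2)S 0/2 unhappy
(6,3)N 1/3 unhappy
(6,4)S 0/3 unhappy
(6,5)N 1/2 ok
For instance (4,2) has only 0/4 same-type neighbors, below 1/2.

No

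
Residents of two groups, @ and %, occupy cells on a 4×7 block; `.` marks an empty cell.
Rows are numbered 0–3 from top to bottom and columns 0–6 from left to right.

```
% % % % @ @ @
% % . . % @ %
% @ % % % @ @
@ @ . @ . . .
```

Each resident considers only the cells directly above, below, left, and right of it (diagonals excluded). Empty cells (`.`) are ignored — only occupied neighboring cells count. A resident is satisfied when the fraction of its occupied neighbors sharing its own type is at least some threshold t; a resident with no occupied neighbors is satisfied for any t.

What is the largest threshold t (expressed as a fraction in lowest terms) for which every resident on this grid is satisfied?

0/1

Row 0: (0,0)% 2/2 · (0,1)% 3/3 · (0,2)% 2/2 · (0,3)% 1/2 · (0,4)@ 1/3 · (0,5)@ 3/3 · (0,6)@ 1/2
Row 1: (1,0)% 3/3 · (1,1)% 2/3 · (1,4)% 1/3 · (1,5)@ 2/4 · (1,6)% 0/3
Row 2: (2,0)% 1/3 · (2,1)@ 1/4 · (2,2)% 1/2 · (2,3)% 2/3 · (2,4)% 2/3 · (2,5)@ 2/3 · (2,6)@ 1/2
Row 3: (3,0)@ 1/2 · (3,1)@ 2/2 · (3,3)@ 0/1
The smallest same-type fraction is 0/3 at (1,6), which reduces to 0/1. Any threshold above that leaves this resident unsatisfied.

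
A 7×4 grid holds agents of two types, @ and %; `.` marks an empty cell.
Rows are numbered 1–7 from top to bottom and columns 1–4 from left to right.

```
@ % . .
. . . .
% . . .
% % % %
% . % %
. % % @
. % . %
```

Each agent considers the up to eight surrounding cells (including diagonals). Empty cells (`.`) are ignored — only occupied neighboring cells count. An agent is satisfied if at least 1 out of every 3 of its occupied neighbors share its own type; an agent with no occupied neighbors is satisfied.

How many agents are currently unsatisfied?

3

Row 1: (1,1)@ 0/1 ✗ · (1,2)% 0/1 ✗
Row 3: (3,1)% 2/2 ✓
Row 4: (4,1)% 3/3 ✓ · (4,2)% 5/5 ✓ · (4,3)% 4/4 ✓ · (4,4)% 3/3 ✓
Row 5: (5,1)% 3/3 ✓ · (5,3)% 6/7 ✓ · (5,4)% 4/5 ✓
Row 6: (6,2)% 4/4 ✓ · (6,3)% 5/6 ✓ · (6,4)@ 0/4 ✗
Row 7: (7,2)% 2/2 ✓ · (7,4)% 1/2 ✓
Unsatisfied: (1,1), (1,2), (6,4) — 3 in total.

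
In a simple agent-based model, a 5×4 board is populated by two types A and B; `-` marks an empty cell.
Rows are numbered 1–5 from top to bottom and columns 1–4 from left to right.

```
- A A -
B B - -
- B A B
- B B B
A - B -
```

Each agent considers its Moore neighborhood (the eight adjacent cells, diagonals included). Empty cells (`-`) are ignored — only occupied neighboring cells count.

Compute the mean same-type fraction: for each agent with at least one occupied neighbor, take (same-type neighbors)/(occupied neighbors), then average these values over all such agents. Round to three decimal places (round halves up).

Row 1: (1,2)A 1/3 · (1,3)A 1/2
Row 2: (2,1)B 2/3 · (2,2)B 2/5
Row 3: (3,2)B 4/5 · (3,3)A 0/6 · (3,4)B 2/3
Row 4: (4,2)B 3/5 · (4,3)B 5/6 · (4,4)B 3/4
Row 5: (5,1)A 0/1 · (5,3)B 3/3
Sum over 12 agents: 1/3 + 1/2 + 2/3 + 2/5 + 4/5 + 0/6 + 2/3 + 3/5 + 5/6 + 3/4 + 0/1 + 3/3 = 131/20; mean = 131/20 ÷ 12 = 131/240 = 0.545833… → 0.546.

0.546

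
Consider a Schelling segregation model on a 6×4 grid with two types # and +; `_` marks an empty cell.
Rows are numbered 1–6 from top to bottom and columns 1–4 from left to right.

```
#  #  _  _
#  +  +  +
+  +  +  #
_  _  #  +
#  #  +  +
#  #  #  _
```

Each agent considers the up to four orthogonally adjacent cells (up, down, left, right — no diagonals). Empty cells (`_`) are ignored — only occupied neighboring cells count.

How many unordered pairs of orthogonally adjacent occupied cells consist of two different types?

Scan each occupied cell's neighbors to the right and below so each pair is counted once.
Row 1: #(1,1)–#(1,2)= #(1,1)–#(2,1)= #(1,2)–+(2,2)≠  → 1/3 unlike.
Row 2: #(2,1)–+(2,2)≠ #(2,1)–+(3,1)≠ +(2,2)–+(2,3)= +(2,2)–+(3,2)= +(2,3)–+(2,4)= +(2,3)–+(3,3)= +(2,4)–#(3,4)≠  → 3/7 unlike.
Row 3: +(3,1)–+(3,2)= +(3,2)–+(3,3)= +(3,3)–#(3,4)≠ +(3,3)–#(4,3)≠ #(3,4)–+(4,4)≠  → 3/5 unlike.
Row 4: #(4,3)–+(4,4)≠ #(4,3)–+(5,3)≠ +(4,4)–+(5,4)=  → 2/3 unlike.
Row 5: #(5,1)–#(5,2)= #(5,1)–#(6,1)= #(5,2)–+(5,3)≠ #(5,2)–#(6,2)= +(5,3)–+(5,4)= +(5,3)–#(6,3)≠  → 2/6 unlike.
Row 6: #(6,1)–#(6,2)= #(6,2)–#(6,3)=  → 0/2 unlike.
Total adjacent occupied pairs: 26; unlike-type pairs: 11.

11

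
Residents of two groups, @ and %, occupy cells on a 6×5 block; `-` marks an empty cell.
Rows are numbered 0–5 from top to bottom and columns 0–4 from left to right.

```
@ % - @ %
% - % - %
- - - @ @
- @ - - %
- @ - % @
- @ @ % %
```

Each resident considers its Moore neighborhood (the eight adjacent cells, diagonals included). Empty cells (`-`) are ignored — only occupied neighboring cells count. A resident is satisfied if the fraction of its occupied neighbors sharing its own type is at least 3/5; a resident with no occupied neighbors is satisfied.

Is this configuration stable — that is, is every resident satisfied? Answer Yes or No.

Row 0: (0,0)@ 0/2 not · (0,1)% 2/3 satisfied · (0,3)@ 0/3 not · (0,4)% 1/2 not
Row 1: (1,0)% 1/2 not · (1,2)% 1/3 not · (1,4)% 1/4 not
Row 2: (2,3)@ 1/4 not · (2,4)@ 1/3 not
Row 3: (3,1)@ 1/1 satisfied · (3,4)% 1/4 not
Row 4: (4,1)@ 3/3 satisfied · (4,3)% 3/5 satisfied · (4,4)@ 0/4 not
Row 5: (5,1)@ 2/2 satisfied · (5,2)@ 2/4 not · (5,3)% 2/4 not · (5,4)% 2/3 satisfied
For instance (0,0) has only 0/2 same-type neighbors, below 3/5.

No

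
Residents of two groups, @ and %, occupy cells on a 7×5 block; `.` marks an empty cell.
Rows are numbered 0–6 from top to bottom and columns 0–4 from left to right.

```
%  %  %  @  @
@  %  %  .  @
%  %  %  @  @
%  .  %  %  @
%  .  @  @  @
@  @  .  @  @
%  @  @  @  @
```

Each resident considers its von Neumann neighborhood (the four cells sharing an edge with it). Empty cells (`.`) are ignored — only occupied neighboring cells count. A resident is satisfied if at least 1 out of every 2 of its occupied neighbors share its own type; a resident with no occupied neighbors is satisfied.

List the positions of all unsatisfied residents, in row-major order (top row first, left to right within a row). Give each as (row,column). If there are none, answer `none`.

(1,0), (2,3), (3,3), (5,0), (6,0)

(0,0)% 1/2 ok
(0,1)% 3/3 ok
(0,2)% 2/3 ok
(0,3)@ 1/2 ok
(0,4)@ 2/2 ok
(1,0)@ 0/3 unhappy
(1,1)% 3/4 ok
(1,2)% 3/3 ok
(1,4)@ 2/2 ok
(2,0)% 2/3 ok
(2,1)% 3/3 ok
(2,2)% 3/4 ok
(2,3)@ 1/3 unhappy
(2,4)@ 3/3 ok
(3,0)% 2/2 ok
(3,2)% 2/3 ok
(3,3)% 1/4 unhappy
(3,4)@ 2/3 ok
(4,0)% 1/2 ok
(4,2)@ 1/2 ok
(4,3)@ 3/4 ok
(4,4)@ 3/3 ok
(5,0)@ 1/3 unhappy
(5,1)@ 2/2 ok
(5,3)@ 3/3 ok
(5,4)@ 3/3 ok
(6,0)% 0/2 unhappy
(6,1)@ 2/3 ok
(6,2)@ 2/2 ok
(6,3)@ 3/3 ok
(6,4)@ 2/2 ok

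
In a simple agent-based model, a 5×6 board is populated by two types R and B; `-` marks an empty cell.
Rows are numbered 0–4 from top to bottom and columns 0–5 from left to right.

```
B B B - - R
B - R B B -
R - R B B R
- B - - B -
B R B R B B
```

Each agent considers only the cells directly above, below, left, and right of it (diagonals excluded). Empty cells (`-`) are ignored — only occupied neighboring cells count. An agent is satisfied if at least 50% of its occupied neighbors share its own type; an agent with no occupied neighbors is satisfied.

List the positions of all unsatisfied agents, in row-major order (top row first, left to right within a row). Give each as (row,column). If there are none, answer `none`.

(0,0)B 2/2 ok
(0,1)B 2/2 ok
(0,2)B 1/2 ok
(0,5)R 0/0 ok
(1,0)B 1/2 ok
(1,2)R 1/3 unhappy
(1,3)B 2/3 ok
(1,4)B 2/2 ok
(2,0)R 0/1 unhappy
(2,2)R 1/2 ok
(2,3)B 2/3 ok
(2,4)B 3/4 ok
(2,5)R 0/1 unhappy
(3,1)B 0/1 unhappy
(3,4)B 2/2 ok
(4,0)B 0/1 unhappy
(4,1)R 0/3 unhappy
(4,2)B 0/2 unhappy
(4,3)R 0/2 unhappy
(4,4)B 2/3 ok
(4,5)B 1/1 ok

(1,2), (2,0), (2,5), (3,1), (4,0), (4,1), (4,2), (4,3)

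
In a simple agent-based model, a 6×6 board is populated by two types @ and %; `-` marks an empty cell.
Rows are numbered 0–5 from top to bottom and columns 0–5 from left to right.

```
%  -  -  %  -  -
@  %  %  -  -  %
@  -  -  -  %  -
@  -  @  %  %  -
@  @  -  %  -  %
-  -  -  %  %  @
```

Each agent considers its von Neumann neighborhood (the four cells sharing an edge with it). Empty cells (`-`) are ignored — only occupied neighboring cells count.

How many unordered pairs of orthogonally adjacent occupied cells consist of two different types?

5

Scan each occupied cell's neighbors to the right and below so each pair is counted once.
From row 0: 1 unlike of 1 pairs (running 1/1).
From row 1: 1 unlike of 3 pairs (running 2/4).
From row 2: 0 unlike of 2 pairs (running 2/6).
From row 3: 1 unlike of 4 pairs (running 3/10).
From row 4: 1 unlike of 3 pairs (running 4/13).
From row 5: 1 unlike of 2 pairs (running 5/15).
Total adjacent occupied pairs: 15; unlike-type pairs: 5.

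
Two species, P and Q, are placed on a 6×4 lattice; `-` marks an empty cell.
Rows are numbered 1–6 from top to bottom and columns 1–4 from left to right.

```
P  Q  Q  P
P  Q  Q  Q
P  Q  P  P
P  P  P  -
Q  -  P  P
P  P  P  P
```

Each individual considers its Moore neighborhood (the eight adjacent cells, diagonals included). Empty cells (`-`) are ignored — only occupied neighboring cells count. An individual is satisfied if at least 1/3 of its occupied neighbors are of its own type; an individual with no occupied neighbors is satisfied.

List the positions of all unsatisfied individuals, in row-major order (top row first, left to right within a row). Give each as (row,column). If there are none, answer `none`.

(1,4), (3,2), (5,1)

(1,1)P 1/3 ✓
(1,2)Q 3/5 ✓
(1,3)Q 4/5 ✓
(1,4)P 0/3 ✗
(2,1)P 2/5 ✓
(2,2)Q 4/8 ✓
(2,3)Q 5/8 ✓
(2,4)Q 2/5 ✓
(3,1)P 3/5 ✓
(3,2)Q 2/8 ✗
(3,3)P 3/7 ✓
(3,4)P 2/4 ✓
(4,1)P 2/4 ✓
(4,2)P 5/7 ✓
(4,3)P 5/6 ✓
(5,1)Q 0/4 ✗
(5,3)P 6/6 ✓
(5,4)P 4/4 ✓
(6,1)P 1/2 ✓
(6,2)P 3/4 ✓
(6,3)P 4/4 ✓
(6,4)P 3/3 ✓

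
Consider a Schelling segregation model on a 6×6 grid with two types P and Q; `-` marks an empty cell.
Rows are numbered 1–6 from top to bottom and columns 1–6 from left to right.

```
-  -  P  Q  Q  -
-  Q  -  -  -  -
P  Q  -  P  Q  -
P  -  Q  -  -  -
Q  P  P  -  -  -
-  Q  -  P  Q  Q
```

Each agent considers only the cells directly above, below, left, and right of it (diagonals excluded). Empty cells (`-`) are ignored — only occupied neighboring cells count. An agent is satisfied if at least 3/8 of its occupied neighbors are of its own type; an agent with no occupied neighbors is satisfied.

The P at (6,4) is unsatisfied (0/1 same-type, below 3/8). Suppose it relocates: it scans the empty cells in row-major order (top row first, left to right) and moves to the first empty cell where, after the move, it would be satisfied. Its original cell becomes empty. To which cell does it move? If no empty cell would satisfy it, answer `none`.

Vacating (6,4). Empty cells in order:
  (1,1): 0/0 same-type → satisfied — stop here.

(1,1)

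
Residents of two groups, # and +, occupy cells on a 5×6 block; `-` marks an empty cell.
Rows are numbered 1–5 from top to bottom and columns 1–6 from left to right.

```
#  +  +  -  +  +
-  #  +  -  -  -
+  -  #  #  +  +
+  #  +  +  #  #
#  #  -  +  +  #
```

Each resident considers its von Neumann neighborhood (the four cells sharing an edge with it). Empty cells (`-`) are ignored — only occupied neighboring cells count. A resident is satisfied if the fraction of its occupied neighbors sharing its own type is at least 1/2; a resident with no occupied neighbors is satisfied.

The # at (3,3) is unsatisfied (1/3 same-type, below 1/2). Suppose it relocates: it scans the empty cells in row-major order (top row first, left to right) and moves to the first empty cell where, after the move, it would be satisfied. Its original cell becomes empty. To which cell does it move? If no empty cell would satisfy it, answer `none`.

Vacating (3,3). Empty cells in order:
  (1,4): 0/2 same-type → still unsatisfied.
  (2,1): 2/3 same-type → satisfied — stop here.

(2,1)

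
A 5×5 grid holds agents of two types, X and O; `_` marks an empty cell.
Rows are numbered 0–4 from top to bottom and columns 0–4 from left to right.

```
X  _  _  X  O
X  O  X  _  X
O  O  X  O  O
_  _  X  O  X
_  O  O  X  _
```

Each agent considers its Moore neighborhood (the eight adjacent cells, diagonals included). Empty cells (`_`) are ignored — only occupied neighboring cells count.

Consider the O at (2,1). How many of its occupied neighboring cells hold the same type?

2

Occupied neighbors of (2,1): (1,0)=X, (1,1)=O, (1,2)=X, (2,0)=O, (2,2)=X, (3,2)=X.
Same type (O): 2 of 6.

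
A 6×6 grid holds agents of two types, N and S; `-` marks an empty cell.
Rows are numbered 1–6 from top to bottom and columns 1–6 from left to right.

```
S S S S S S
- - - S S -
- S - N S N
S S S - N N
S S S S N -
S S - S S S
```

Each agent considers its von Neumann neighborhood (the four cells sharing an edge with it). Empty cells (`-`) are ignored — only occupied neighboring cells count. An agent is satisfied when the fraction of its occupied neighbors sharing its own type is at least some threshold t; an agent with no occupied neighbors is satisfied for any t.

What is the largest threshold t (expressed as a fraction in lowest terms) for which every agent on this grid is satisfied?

0/1

Row 1: (1,1)S 1/1 · (1,2)S 2/2 · (1,3)S 2/2 · (1,4)S 3/3 · (1,5)S 3/3 · (1,6)S 1/1
Row 2: (2,4)S 2/3 · (2,5)S 3/3
Row 3: (3,2)S 1/1 · (3,4)N 0/2 · (3,5)S 1/4 · (3,6)N 1/2
Row 4: (4,1)S 2/2 · (4,2)S 4/4 · (4,3)S 2/2 · (4,5)N 2/3 · (4,6)N 2/2
Row 5: (5,1)S 3/3 · (5,2)S 4/4 · (5,3)S 3/3 · (5,4)S 2/3 · (5,5)N 1/3
Row 6: (6,1)S 2/2 · (6,2)S 2/2 · (6,4)S 2/2 · (6,5)S 2/3 · (6,6)S 1/1
The smallest same-type fraction is 0/2 at (3,4), which reduces to 0/1. Any threshold above that leaves this agent unsatisfied.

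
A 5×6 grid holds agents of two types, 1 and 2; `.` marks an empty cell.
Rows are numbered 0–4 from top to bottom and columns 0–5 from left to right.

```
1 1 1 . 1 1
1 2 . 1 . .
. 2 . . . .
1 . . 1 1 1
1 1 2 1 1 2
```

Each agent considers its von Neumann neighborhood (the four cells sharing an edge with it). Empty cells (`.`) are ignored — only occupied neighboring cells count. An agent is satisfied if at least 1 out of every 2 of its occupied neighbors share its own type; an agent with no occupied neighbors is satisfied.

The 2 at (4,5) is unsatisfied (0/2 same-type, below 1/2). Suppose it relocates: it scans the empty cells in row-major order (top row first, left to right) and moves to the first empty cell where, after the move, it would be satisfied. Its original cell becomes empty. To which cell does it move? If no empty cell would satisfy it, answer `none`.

Vacating (4,5). Empty cells in order:
  (0,3): 0/3 same-type → still unsatisfied.
  (1,2): 1/3 same-type → still unsatisfied.
  (1,4): 0/2 same-type → still unsatisfied.
  (1,5): 0/1 same-type → still unsatisfied.
  (2,0): 1/3 same-type → still unsatisfied.
  (2,2): 1/1 same-type → satisfied — stop here.

(2,2)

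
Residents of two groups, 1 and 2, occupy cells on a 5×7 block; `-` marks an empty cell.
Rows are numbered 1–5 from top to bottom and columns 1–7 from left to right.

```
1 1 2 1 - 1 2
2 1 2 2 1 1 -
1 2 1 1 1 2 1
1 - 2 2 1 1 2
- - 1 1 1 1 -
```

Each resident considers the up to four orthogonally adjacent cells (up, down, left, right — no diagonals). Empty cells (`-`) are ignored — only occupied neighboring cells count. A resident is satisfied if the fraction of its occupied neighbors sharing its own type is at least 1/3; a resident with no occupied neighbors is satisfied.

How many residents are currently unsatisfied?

(1,1)1 1/2 satisfied
(1,2)1 2/3 satisfied
(1,3)2 1/3 satisfied
(1,4)1 0/2 not
(1,6)1 1/2 satisfied
(1,7)2 0/1 not
(2,1)2 0/3 not
(2,2)1 1/4 not
(2,3)2 2/4 satisfied
(2,4)2 1/4 not
(2,5)1 2/3 satisfied
(2,6)1 2/3 satisfied
(3,1)1 1/3 satisfied
(3,2)2 0/3 not
(3,3)1 1/4 not
(3,4)1 2/4 satisfied
(3,5)1 3/4 satisfied
(3,6)2 0/4 not
(3,7)1 0/2 not
(4,1)1 1/1 satisfied
(4,3)2 1/3 satisfied
(4,4)2 1/4 not
(4,5)1 3/4 satisfied
(4,6)1 2/4 satisfied
(4,7)2 0/2 not
(5,3)1 1/2 satisfied
(5,4)1 2/3 satisfied
(5,5)1 3/3 satisfied
(5,6)1 2/2 satisfied
Unsatisfied: (1,4), (1,7), (2,1), (2,2), (2,4), (3,2), (3,3), (3,6), (3,7), (4,4), (4,7) — 11 in total.

11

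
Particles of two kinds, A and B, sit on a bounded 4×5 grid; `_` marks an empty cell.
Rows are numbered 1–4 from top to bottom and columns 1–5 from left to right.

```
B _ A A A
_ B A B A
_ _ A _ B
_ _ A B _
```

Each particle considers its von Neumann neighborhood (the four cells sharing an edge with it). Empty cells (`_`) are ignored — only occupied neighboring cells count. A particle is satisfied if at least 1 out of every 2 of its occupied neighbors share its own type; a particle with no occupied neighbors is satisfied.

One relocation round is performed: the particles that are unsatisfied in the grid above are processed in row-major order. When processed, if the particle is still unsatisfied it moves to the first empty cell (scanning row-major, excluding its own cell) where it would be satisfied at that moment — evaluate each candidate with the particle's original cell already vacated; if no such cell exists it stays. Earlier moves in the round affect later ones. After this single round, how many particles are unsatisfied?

0

Initially unsatisfied (in order): (2,2), (2,4), (2,5), (3,5), (4,4).
  (2,2) → (1,2).
  (2,4) → (2,1).
  (2,5): now satisfied by earlier moves; stays.
  (3,5) → (2,2).
  (4,4) → (3,1).
Resulting grid:
B B A A A
B B A _ A
B _ A _ _
_ _ A _ _
All satisfied now.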